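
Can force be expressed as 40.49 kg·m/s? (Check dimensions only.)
No

force has SI base units: kg * m / s^2
kg·m/s does NOT reduce to kg * m / s^2; a valid unit for force would be e.g. N.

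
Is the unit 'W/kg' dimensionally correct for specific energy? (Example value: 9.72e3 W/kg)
No

specific energy has SI base units: m^2 / s^2
W/kg does NOT reduce to m^2 / s^2; a valid unit for specific energy would be e.g. J/kg.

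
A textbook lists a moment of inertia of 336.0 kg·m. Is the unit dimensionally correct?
No

moment of inertia has SI base units: kg * m^2
kg·m does NOT reduce to kg * m^2; a valid unit for moment of inertia would be e.g. kg·m².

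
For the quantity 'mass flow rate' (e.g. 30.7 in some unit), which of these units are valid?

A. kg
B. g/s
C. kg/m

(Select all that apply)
B

mass flow rate has SI base units: kg / s

Checking each option against kg / s:
  A. kg: ✗ does not match
  B. g/s: ✓ matches
  C. kg/m: ✗ does not match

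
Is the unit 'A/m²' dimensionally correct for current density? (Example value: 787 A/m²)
Yes

current density has SI base units: A / m^2
A/m² reduces to the same SI base units, so it is a valid unit for current density.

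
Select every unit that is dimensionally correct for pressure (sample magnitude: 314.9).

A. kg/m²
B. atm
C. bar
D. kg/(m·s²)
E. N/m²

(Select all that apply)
B, C, D, E

pressure has SI base units: kg / (m * s^2)

Checking each option against kg / (m * s^2):
  A. kg/m²: ✗ does not match
  B. atm: ✓ matches
  C. bar: ✓ matches
  D. kg/(m·s²): ✓ matches
  E. N/m²: ✓ matches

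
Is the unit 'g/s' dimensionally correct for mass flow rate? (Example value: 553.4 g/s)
Yes

mass flow rate has SI base units: kg / s
g/s reduces to the same SI base units, so it is a valid unit for mass flow rate.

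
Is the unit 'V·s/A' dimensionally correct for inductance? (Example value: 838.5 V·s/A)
Yes

inductance has SI base units: kg * m^2 / (A^2 * s^2)
V·s/A reduces to the same SI base units, so it is a valid unit for inductance.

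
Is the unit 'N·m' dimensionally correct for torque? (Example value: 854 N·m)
Yes

torque has SI base units: kg * m^2 / s^2
N·m reduces to the same SI base units, so it is a valid unit for torque.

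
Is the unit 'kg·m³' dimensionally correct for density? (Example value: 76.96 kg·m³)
No

density has SI base units: kg / m^3
kg·m³ does NOT reduce to kg / m^3; a valid unit for density would be e.g. kg/m³.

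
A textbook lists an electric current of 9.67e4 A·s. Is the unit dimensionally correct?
No

electric current has SI base units: A
A·s does NOT reduce to A; a valid unit for electric current would be e.g. A.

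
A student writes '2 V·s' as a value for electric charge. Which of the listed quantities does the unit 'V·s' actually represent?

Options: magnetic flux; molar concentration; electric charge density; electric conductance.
magnetic flux

electric charge should have units dimensionally equivalent to A * s (e.g. C).
The given unit 'V·s' reduces to kg * m^2 / (A * s^2). Of the listed options, that is the dimensionality of magnetic flux.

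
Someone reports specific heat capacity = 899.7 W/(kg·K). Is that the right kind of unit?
No

specific heat capacity has SI base units: m^2 / (s^2 * K)
W/(kg·K) does NOT reduce to m^2 / (s^2 * K); a valid unit for specific heat capacity would be e.g. J/(kg·K).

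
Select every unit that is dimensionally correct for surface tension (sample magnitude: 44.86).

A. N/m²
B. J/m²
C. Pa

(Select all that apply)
B

surface tension has SI base units: kg / s^2

Checking each option against kg / s^2:
  A. N/m²: ✗ does not match
  B. J/m²: ✓ matches
  C. Pa: ✗ does not match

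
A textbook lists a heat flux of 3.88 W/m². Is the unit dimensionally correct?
Yes

heat flux has SI base units: kg / s^3
W/m² reduces to the same SI base units, so it is a valid unit for heat flux.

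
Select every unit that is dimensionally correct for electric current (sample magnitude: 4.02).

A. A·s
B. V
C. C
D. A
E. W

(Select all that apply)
D

electric current has SI base units: A

Checking each option against A:
  A. A·s: ✗ does not match
  B. V: ✗ does not match
  C. C: ✗ does not match
  D. A: ✓ matches
  E. W: ✗ does not match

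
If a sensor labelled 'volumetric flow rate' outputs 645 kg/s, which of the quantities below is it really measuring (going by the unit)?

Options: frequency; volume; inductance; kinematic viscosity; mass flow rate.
mass flow rate

volumetric flow rate should have units dimensionally equivalent to m^3 / s (e.g. m³/s).
The given unit 'kg/s' reduces to kg / s. Of the listed options, that is the dimensionality of mass flow rate.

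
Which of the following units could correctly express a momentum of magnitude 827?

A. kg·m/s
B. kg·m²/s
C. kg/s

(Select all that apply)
A

momentum has SI base units: kg * m / s

Checking each option against kg * m / s:
  A. kg·m/s: ✓ matches
  B. kg·m²/s: ✗ does not match
  C. kg/s: ✗ does not match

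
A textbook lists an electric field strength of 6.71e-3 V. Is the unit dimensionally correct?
No

electric field strength has SI base units: kg * m / (A * s^3)
V does NOT reduce to kg * m / (A * s^3); a valid unit for electric field strength would be e.g. V/m.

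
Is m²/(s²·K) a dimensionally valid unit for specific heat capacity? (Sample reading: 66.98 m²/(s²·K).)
Yes

specific heat capacity has SI base units: m^2 / (s^2 * K)
m²/(s²·K) reduces to the same SI base units, so it is a valid unit for specific heat capacity.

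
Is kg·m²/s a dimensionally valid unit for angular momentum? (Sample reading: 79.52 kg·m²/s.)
Yes

angular momentum has SI base units: kg * m^2 / s
kg·m²/s reduces to the same SI base units, so it is a valid unit for angular momentum.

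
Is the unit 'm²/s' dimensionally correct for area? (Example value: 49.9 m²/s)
No

area has SI base units: m^2
m²/s does NOT reduce to m^2; a valid unit for area would be e.g. m².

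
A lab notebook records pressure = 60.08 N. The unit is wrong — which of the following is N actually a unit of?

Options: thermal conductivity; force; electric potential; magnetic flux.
force

pressure should have units dimensionally equivalent to kg / (m * s^2) (e.g. Pa).
The given unit 'N' reduces to kg * m / s^2. Of the listed options, that is the dimensionality of force.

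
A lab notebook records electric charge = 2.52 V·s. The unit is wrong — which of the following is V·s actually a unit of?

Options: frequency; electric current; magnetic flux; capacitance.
magnetic flux

electric charge should have units dimensionally equivalent to A * s (e.g. C).
The given unit 'V·s' reduces to kg * m^2 / (A * s^2). Of the listed options, that is the dimensionality of magnetic flux.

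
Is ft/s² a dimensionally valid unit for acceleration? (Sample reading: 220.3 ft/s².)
Yes

acceleration has SI base units: m / s^2
ft/s² reduces to the same SI base units, so it is a valid unit for acceleration.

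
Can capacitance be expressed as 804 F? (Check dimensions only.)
Yes

capacitance has SI base units: A^2 * s^4 / (kg * m^2)
F reduces to the same SI base units, so it is a valid unit for capacitance.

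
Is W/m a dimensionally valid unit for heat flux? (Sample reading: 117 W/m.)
No

heat flux has SI base units: kg / s^3
W/m does NOT reduce to kg / s^3; a valid unit for heat flux would be e.g. W/m².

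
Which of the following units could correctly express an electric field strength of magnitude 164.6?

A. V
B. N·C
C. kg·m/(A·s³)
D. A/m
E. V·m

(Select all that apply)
C

electric field strength has SI base units: kg * m / (A * s^3)

Checking each option against kg * m / (A * s^3):
  A. V: ✗ does not match
  B. N·C: ✗ does not match
  C. kg·m/(A·s³): ✓ matches
  D. A/m: ✗ does not match
  E. V·m: ✗ does not match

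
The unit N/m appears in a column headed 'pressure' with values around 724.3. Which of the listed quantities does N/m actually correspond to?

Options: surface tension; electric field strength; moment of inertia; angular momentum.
surface tension

pressure should have units dimensionally equivalent to kg / (m * s^2) (e.g. Pa).
The given unit 'N/m' reduces to kg / s^2. Of the listed options, that is the dimensionality of surface tension.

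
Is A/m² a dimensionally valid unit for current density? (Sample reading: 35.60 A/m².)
Yes

current density has SI base units: A / m^2
A/m² reduces to the same SI base units, so it is a valid unit for current density.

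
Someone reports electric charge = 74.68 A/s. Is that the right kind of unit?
No

electric charge has SI base units: A * s
A/s does NOT reduce to A * s; a valid unit for electric charge would be e.g. C.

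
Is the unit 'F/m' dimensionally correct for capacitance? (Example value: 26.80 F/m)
No

capacitance has SI base units: A^2 * s^4 / (kg * m^2)
F/m does NOT reduce to A^2 * s^4 / (kg * m^2); a valid unit for capacitance would be e.g. F.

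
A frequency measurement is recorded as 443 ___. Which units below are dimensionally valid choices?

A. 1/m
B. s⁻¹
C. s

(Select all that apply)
B

frequency has SI base units: 1 / s

Checking each option against 1 / s:
  A. 1/m: ✗ does not match
  B. s⁻¹: ✓ matches
  C. s: ✗ does not match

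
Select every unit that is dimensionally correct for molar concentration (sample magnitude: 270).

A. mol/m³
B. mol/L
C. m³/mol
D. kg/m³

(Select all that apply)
A, B

molar concentration has SI base units: mol / m^3

Checking each option against mol / m^3:
  A. mol/m³: ✓ matches
  B. mol/L: ✓ matches
  C. m³/mol: ✗ does not match
  D. kg/m³: ✗ does not match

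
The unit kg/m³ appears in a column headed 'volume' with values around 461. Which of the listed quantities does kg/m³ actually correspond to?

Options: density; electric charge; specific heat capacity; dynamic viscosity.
density

volume should have units dimensionally equivalent to m^3 (e.g. m³).
The given unit 'kg/m³' reduces to kg / m^3. Of the listed options, that is the dimensionality of density.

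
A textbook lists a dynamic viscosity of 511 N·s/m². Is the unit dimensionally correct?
Yes

dynamic viscosity has SI base units: kg / (m * s)
N·s/m² reduces to the same SI base units, so it is a valid unit for dynamic viscosity.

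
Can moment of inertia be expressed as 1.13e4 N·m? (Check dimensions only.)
No

moment of inertia has SI base units: kg * m^2
N·m does NOT reduce to kg * m^2; a valid unit for moment of inertia would be e.g. kg·m².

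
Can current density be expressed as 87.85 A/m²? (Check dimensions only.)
Yes

current density has SI base units: A / m^2
A/m² reduces to the same SI base units, so it is a valid unit for current density.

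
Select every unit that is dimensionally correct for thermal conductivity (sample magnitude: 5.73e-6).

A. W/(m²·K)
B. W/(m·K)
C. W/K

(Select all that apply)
B

thermal conductivity has SI base units: kg * m / (s^3 * K)

Checking each option against kg * m / (s^3 * K):
  A. W/(m²·K): ✗ does not match
  B. W/(m·K): ✓ matches
  C. W/K: ✗ does not match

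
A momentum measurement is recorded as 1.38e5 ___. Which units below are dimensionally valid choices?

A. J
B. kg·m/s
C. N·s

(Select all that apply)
B, C

momentum has SI base units: kg * m / s

Checking each option against kg * m / s:
  A. J: ✗ does not match
  B. kg·m/s: ✓ matches
  C. N·s: ✓ matches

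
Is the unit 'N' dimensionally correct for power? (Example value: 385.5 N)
No

power has SI base units: kg * m^2 / s^3
N does NOT reduce to kg * m^2 / s^3; a valid unit for power would be e.g. W.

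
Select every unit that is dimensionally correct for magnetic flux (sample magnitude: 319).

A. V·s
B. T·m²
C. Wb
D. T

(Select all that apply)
A, B, C

magnetic flux has SI base units: kg * m^2 / (A * s^2)

Checking each option against kg * m^2 / (A * s^2):
  A. V·s: ✓ matches
  B. T·m²: ✓ matches
  C. Wb: ✓ matches
  D. T: ✗ does not match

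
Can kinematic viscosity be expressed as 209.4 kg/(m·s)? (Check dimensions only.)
No

kinematic viscosity has SI base units: m^2 / s
kg/(m·s) does NOT reduce to m^2 / s; a valid unit for kinematic viscosity would be e.g. m²/s.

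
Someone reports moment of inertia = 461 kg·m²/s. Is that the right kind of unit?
No

moment of inertia has SI base units: kg * m^2
kg·m²/s does NOT reduce to kg * m^2; a valid unit for moment of inertia would be e.g. kg·m².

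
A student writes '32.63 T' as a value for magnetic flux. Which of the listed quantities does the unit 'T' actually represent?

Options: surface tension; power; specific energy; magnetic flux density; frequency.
magnetic flux density

magnetic flux should have units dimensionally equivalent to kg * m^2 / (A * s^2) (e.g. Wb).
The given unit 'T' reduces to kg / (A * s^2). Of the listed options, that is the dimensionality of magnetic flux density.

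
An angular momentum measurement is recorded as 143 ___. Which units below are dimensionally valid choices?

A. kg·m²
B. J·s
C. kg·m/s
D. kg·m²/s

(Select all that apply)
B, D

angular momentum has SI base units: kg * m^2 / s

Checking each option against kg * m^2 / s:
  A. kg·m²: ✗ does not match
  B. J·s: ✓ matches
  C. kg·m/s: ✗ does not match
  D. kg·m²/s: ✓ matches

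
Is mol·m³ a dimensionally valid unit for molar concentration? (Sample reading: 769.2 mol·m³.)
No

molar concentration has SI base units: mol / m^3
mol·m³ does NOT reduce to mol / m^3; a valid unit for molar concentration would be e.g. mol/m³.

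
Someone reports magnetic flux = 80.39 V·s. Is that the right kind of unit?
Yes

magnetic flux has SI base units: kg * m^2 / (A * s^2)
V·s reduces to the same SI base units, so it is a valid unit for magnetic flux.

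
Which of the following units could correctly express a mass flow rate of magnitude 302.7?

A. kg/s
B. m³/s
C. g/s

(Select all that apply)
A, C

mass flow rate has SI base units: kg / s

Checking each option against kg / s:
  A. kg/s: ✓ matches
  B. m³/s: ✗ does not match
  C. g/s: ✓ matches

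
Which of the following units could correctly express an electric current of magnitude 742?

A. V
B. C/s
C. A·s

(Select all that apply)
B

electric current has SI base units: A

Checking each option against A:
  A. V: ✗ does not match
  B. C/s: ✓ matches
  C. A·s: ✗ does not match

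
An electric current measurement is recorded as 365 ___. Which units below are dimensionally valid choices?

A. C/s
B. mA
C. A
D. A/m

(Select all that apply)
A, B, C

electric current has SI base units: A

Checking each option against A:
  A. C/s: ✓ matches
  B. mA: ✓ matches
  C. A: ✓ matches
  D. A/m: ✗ does not match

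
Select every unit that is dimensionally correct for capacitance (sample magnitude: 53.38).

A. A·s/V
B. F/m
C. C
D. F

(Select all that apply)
A, D

capacitance has SI base units: A^2 * s^4 / (kg * m^2)

Checking each option against A^2 * s^4 / (kg * m^2):
  A. A·s/V: ✓ matches
  B. F/m: ✗ does not match
  C. C: ✗ does not match
  D. F: ✓ matches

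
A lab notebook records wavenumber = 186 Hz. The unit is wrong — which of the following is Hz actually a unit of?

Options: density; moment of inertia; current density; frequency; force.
frequency

wavenumber should have units dimensionally equivalent to 1 / m (e.g. 1/m).
The given unit 'Hz' reduces to 1 / s. Of the listed options, that is the dimensionality of frequency.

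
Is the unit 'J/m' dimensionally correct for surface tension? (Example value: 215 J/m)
No

surface tension has SI base units: kg / s^2
J/m does NOT reduce to kg / s^2; a valid unit for surface tension would be e.g. N/m.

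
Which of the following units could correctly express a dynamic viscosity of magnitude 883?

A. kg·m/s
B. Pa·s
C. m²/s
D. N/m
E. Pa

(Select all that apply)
B

dynamic viscosity has SI base units: kg / (m * s)

Checking each option against kg / (m * s):
  A. kg·m/s: ✗ does not match
  B. Pa·s: ✓ matches
  C. m²/s: ✗ does not match
  D. N/m: ✗ does not match
  E. Pa: ✗ does not match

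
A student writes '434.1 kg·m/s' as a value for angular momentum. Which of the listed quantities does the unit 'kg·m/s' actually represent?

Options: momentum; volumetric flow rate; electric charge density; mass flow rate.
momentum

angular momentum should have units dimensionally equivalent to kg * m^2 / s (e.g. kg·m²/s).
The given unit 'kg·m/s' reduces to kg * m / s. Of the listed options, that is the dimensionality of momentum.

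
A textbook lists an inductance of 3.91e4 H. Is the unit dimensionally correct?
Yes

inductance has SI base units: kg * m^2 / (A^2 * s^2)
H reduces to the same SI base units, so it is a valid unit for inductance.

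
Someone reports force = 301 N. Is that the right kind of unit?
Yes

force has SI base units: kg * m / s^2
N reduces to the same SI base units, so it is a valid unit for force.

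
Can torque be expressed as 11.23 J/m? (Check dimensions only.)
No

torque has SI base units: kg * m^2 / s^2
J/m does NOT reduce to kg * m^2 / s^2; a valid unit for torque would be e.g. N·m.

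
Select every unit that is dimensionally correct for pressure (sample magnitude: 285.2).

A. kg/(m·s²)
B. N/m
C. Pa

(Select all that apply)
A, C

pressure has SI base units: kg / (m * s^2)

Checking each option against kg / (m * s^2):
  A. kg/(m·s²): ✓ matches
  B. N/m: ✗ does not match
  C. Pa: ✓ matches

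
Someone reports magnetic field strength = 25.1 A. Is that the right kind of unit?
No

magnetic field strength has SI base units: A / m
A does NOT reduce to A / m; a valid unit for magnetic field strength would be e.g. A/m.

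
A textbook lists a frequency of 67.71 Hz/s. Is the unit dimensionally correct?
No

frequency has SI base units: 1 / s
Hz/s does NOT reduce to 1 / s; a valid unit for frequency would be e.g. Hz.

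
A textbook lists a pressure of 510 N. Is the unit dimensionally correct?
No

pressure has SI base units: kg / (m * s^2)
N does NOT reduce to kg / (m * s^2); a valid unit for pressure would be e.g. Pa.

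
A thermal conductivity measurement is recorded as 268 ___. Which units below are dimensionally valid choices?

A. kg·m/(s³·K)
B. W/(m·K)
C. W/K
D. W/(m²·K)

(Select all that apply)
A, B

thermal conductivity has SI base units: kg * m / (s^3 * K)

Checking each option against kg * m / (s^3 * K):
  A. kg·m/(s³·K): ✓ matches
  B. W/(m·K): ✓ matches
  C. W/K: ✗ does not match
  D. W/(m²·K): ✗ does not match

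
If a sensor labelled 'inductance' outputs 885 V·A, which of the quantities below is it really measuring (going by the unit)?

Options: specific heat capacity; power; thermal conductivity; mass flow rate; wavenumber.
power

inductance should have units dimensionally equivalent to kg * m^2 / (A^2 * s^2) (e.g. H).
The given unit 'V·A' reduces to kg * m^2 / s^3. Of the listed options, that is the dimensionality of power.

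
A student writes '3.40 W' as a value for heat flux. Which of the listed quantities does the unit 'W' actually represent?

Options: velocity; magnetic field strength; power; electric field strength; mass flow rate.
power

heat flux should have units dimensionally equivalent to kg / s^3 (e.g. W/m²).
The given unit 'W' reduces to kg * m^2 / s^3. Of the listed options, that is the dimensionality of power.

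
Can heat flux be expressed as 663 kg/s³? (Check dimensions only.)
Yes

heat flux has SI base units: kg / s^3
kg/s³ reduces to the same SI base units, so it is a valid unit for heat flux.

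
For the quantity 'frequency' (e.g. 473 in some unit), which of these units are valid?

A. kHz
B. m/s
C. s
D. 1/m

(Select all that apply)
A

frequency has SI base units: 1 / s

Checking each option against 1 / s:
  A. kHz: ✓ matches
  B. m/s: ✗ does not match
  C. s: ✗ does not match
  D. 1/m: ✗ does not match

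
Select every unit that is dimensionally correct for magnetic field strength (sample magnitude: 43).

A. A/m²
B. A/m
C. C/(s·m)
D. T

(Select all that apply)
B, C

magnetic field strength has SI base units: A / m

Checking each option against A / m:
  A. A/m²: ✗ does not match
  B. A/m: ✓ matches
  C. C/(s·m): ✓ matches
  D. T: ✗ does not match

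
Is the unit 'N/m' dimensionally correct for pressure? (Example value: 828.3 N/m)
No

pressure has SI base units: kg / (m * s^2)
N/m does NOT reduce to kg / (m * s^2); a valid unit for pressure would be e.g. Pa.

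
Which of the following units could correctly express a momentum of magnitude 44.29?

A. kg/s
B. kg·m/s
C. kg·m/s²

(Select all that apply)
B

momentum has SI base units: kg * m / s

Checking each option against kg * m / s:
  A. kg/s: ✗ does not match
  B. kg·m/s: ✓ matches
  C. kg·m/s²: ✗ does not match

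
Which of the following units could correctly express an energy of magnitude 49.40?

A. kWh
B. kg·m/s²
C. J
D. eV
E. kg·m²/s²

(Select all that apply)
A, C, D, E

energy has SI base units: kg * m^2 / s^2

Checking each option against kg * m^2 / s^2:
  A. kWh: ✓ matches
  B. kg·m/s²: ✗ does not match
  C. J: ✓ matches
  D. eV: ✓ matches
  E. kg·m²/s²: ✓ matches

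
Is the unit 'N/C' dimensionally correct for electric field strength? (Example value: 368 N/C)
Yes

electric field strength has SI base units: kg * m / (A * s^3)
N/C reduces to the same SI base units, so it is a valid unit for electric field strength.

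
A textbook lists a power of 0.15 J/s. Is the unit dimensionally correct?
Yes

power has SI base units: kg * m^2 / s^3
J/s reduces to the same SI base units, so it is a valid unit for power.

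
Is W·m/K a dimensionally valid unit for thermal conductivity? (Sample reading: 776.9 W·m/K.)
No

thermal conductivity has SI base units: kg * m / (s^3 * K)
W·m/K does NOT reduce to kg * m / (s^3 * K); a valid unit for thermal conductivity would be e.g. W/(m·K).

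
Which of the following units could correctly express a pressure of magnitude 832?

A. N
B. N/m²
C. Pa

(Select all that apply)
B, C

pressure has SI base units: kg / (m * s^2)

Checking each option against kg / (m * s^2):
  A. N: ✗ does not match
  B. N/m²: ✓ matches
  C. Pa: ✓ matches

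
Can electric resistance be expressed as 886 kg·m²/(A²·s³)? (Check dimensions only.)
Yes

electric resistance has SI base units: kg * m^2 / (A^2 * s^3)
kg·m²/(A²·s³) reduces to the same SI base units, so it is a valid unit for electric resistance.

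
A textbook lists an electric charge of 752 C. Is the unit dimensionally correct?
Yes

electric charge has SI base units: A * s
C reduces to the same SI base units, so it is a valid unit for electric charge.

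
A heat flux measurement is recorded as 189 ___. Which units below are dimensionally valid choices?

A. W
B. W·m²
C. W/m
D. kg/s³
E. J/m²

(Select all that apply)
D

heat flux has SI base units: kg / s^3

Checking each option against kg / s^3:
  A. W: ✗ does not match
  B. W·m²: ✗ does not match
  C. W/m: ✗ does not match
  D. kg/s³: ✓ matches
  E. J/m²: ✗ does not match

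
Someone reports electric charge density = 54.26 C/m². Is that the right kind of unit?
No

electric charge density has SI base units: A * s / m^3
C/m² does NOT reduce to A * s / m^3; a valid unit for electric charge density would be e.g. C/m³.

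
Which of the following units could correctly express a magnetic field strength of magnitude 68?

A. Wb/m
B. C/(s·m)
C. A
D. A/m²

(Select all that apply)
B

magnetic field strength has SI base units: A / m

Checking each option against A / m:
  A. Wb/m: ✗ does not match
  B. C/(s·m): ✓ matches
  C. A: ✗ does not match
  D. A/m²: ✗ does not match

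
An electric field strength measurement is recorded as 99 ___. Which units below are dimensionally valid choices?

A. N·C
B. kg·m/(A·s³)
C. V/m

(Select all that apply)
B, C

electric field strength has SI base units: kg * m / (A * s^3)

Checking each option against kg * m / (A * s^3):
  A. N·C: ✗ does not match
  B. kg·m/(A·s³): ✓ matches
  C. V/m: ✓ matches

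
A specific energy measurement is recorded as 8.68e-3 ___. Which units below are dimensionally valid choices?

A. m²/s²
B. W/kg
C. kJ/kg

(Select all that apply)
A, C

specific energy has SI base units: m^2 / s^2

Checking each option against m^2 / s^2:
  A. m²/s²: ✓ matches
  B. W/kg: ✗ does not match
  C. kJ/kg: ✓ matches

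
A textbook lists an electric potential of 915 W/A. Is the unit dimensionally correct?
Yes

electric potential has SI base units: kg * m^2 / (A * s^3)
W/A reduces to the same SI base units, so it is a valid unit for electric potential.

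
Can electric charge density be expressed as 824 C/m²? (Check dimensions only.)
No

electric charge density has SI base units: A * s / m^3
C/m² does NOT reduce to A * s / m^3; a valid unit for electric charge density would be e.g. C/m³.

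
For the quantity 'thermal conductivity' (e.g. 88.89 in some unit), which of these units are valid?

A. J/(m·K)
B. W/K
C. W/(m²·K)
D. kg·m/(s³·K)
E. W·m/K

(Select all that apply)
D

thermal conductivity has SI base units: kg * m / (s^3 * K)

Checking each option against kg * m / (s^3 * K):
  A. J/(m·K): ✗ does not match
  B. W/K: ✗ does not match
  C. W/(m²·K): ✗ does not match
  D. kg·m/(s³·K): ✓ matches
  E. W·m/K: ✗ does not match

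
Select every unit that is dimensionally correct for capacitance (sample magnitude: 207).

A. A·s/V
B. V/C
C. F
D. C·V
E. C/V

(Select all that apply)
A, C, E

capacitance has SI base units: A^2 * s^4 / (kg * m^2)

Checking each option against A^2 * s^4 / (kg * m^2):
  A. A·s/V: ✓ matches
  B. V/C: ✗ does not match
  C. F: ✓ matches
  D. C·V: ✗ does not match
  E. C/V: ✓ matches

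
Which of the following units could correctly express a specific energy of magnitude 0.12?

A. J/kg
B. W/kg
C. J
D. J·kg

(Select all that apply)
A

specific energy has SI base units: m^2 / s^2

Checking each option against m^2 / s^2:
  A. J/kg: ✓ matches
  B. W/kg: ✗ does not match
  C. J: ✗ does not match
  D. J·kg: ✗ does not match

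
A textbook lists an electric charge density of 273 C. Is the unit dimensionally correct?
No

electric charge density has SI base units: A * s / m^3
C does NOT reduce to A * s / m^3; a valid unit for electric charge density would be e.g. C/m³.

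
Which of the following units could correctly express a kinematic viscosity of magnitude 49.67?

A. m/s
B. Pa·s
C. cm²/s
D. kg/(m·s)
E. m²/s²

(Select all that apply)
C

kinematic viscosity has SI base units: m^2 / s

Checking each option against m^2 / s:
  A. m/s: ✗ does not match
  B. Pa·s: ✗ does not match
  C. cm²/s: ✓ matches
  D. kg/(m·s): ✗ does not match
  E. m²/s²: ✗ does not match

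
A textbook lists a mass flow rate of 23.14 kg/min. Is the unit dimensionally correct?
Yes

mass flow rate has SI base units: kg / s
kg/min reduces to the same SI base units, so it is a valid unit for mass flow rate.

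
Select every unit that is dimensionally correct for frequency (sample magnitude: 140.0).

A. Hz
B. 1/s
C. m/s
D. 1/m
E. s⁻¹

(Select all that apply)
A, B, E

frequency has SI base units: 1 / s

Checking each option against 1 / s:
  A. Hz: ✓ matches
  B. 1/s: ✓ matches
  C. m/s: ✗ does not match
  D. 1/m: ✗ does not match
  E. s⁻¹: ✓ matches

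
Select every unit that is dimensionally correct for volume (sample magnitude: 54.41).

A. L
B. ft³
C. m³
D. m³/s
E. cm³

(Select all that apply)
A, B, C, E

volume has SI base units: m^3

Checking each option against m^3:
  A. L: ✓ matches
  B. ft³: ✓ matches
  C. m³: ✓ matches
  D. m³/s: ✗ does not match
  E. cm³: ✓ matches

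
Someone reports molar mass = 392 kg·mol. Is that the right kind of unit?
No

molar mass has SI base units: kg / mol
kg·mol does NOT reduce to kg / mol; a valid unit for molar mass would be e.g. kg/mol.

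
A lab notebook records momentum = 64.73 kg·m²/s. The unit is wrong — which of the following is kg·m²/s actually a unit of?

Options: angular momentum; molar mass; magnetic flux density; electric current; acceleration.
angular momentum

momentum should have units dimensionally equivalent to kg * m / s (e.g. kg·m/s).
The given unit 'kg·m²/s' reduces to kg * m^2 / s. Of the listed options, that is the dimensionality of angular momentum.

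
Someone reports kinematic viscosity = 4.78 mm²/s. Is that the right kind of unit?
Yes

kinematic viscosity has SI base units: m^2 / s
mm²/s reduces to the same SI base units, so it is a valid unit for kinematic viscosity.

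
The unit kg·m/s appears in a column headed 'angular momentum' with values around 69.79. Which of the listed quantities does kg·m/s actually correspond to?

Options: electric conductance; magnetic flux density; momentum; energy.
momentum

angular momentum should have units dimensionally equivalent to kg * m^2 / s (e.g. kg·m²/s).
The given unit 'kg·m/s' reduces to kg * m / s. Of the listed options, that is the dimensionality of momentum.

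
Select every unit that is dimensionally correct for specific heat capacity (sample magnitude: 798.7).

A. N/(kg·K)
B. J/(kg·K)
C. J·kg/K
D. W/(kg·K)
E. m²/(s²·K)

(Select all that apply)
B, E

specific heat capacity has SI base units: m^2 / (s^2 * K)

Checking each option against m^2 / (s^2 * K):
  A. N/(kg·K): ✗ does not match
  B. J/(kg·K): ✓ matches
  C. J·kg/K: ✗ does not match
  D. W/(kg·K): ✗ does not match
  E. m²/(s²·K): ✓ matches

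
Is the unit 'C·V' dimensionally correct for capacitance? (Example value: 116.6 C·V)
No

capacitance has SI base units: A^2 * s^4 / (kg * m^2)
C·V does NOT reduce to A^2 * s^4 / (kg * m^2); a valid unit for capacitance would be e.g. F.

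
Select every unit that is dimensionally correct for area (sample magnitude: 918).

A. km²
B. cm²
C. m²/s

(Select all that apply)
A, B

area has SI base units: m^2

Checking each option against m^2:
  A. km²: ✓ matches
  B. cm²: ✓ matches
  C. m²/s: ✗ does not match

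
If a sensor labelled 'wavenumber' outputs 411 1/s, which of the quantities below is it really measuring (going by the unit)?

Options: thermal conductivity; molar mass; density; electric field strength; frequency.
frequency

wavenumber should have units dimensionally equivalent to 1 / m (e.g. 1/m).
The given unit '1/s' reduces to 1 / s. Of the listed options, that is the dimensionality of frequency.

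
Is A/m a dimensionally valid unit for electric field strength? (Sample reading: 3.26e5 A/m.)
No

electric field strength has SI base units: kg * m / (A * s^3)
A/m does NOT reduce to kg * m / (A * s^3); a valid unit for electric field strength would be e.g. V/m.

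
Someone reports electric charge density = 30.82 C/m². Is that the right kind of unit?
No

electric charge density has SI base units: A * s / m^3
C/m² does NOT reduce to A * s / m^3; a valid unit for electric charge density would be e.g. C/m³.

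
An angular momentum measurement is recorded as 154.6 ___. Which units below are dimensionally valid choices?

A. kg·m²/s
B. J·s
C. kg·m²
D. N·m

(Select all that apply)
A, B

angular momentum has SI base units: kg * m^2 / s

Checking each option against kg * m^2 / s:
  A. kg·m²/s: ✓ matches
  B. J·s: ✓ matches
  C. kg·m²: ✗ does not match
  D. N·m: ✗ does not match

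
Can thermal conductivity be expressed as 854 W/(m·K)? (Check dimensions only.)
Yes

thermal conductivity has SI base units: kg * m / (s^3 * K)
W/(m·K) reduces to the same SI base units, so it is a valid unit for thermal conductivity.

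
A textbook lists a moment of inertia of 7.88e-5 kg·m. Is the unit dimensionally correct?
No

moment of inertia has SI base units: kg * m^2
kg·m does NOT reduce to kg * m^2; a valid unit for moment of inertia would be e.g. kg·m².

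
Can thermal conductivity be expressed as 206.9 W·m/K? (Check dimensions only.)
No

thermal conductivity has SI base units: kg * m / (s^3 * K)
W·m/K does NOT reduce to kg * m / (s^3 * K); a valid unit for thermal conductivity would be e.g. W/(m·K).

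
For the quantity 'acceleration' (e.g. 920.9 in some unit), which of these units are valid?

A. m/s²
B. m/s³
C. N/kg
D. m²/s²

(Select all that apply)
A, C

acceleration has SI base units: m / s^2

Checking each option against m / s^2:
  A. m/s²: ✓ matches
  B. m/s³: ✗ does not match
  C. N/kg: ✓ matches
  D. m²/s²: ✗ does not match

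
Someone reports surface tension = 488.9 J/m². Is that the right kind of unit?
Yes

surface tension has SI base units: kg / s^2
J/m² reduces to the same SI base units, so it is a valid unit for surface tension.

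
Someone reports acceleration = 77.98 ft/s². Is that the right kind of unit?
Yes

acceleration has SI base units: m / s^2
ft/s² reduces to the same SI base units, so it is a valid unit for acceleration.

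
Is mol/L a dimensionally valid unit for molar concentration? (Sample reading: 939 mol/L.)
Yes

molar concentration has SI base units: mol / m^3
mol/L reduces to the same SI base units, so it is a valid unit for molar concentration.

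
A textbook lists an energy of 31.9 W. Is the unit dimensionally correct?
No

energy has SI base units: kg * m^2 / s^2
W does NOT reduce to kg * m^2 / s^2; a valid unit for energy would be e.g. J.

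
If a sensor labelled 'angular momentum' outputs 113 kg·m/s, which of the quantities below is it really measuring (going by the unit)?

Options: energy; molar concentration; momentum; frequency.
momentum

angular momentum should have units dimensionally equivalent to kg * m^2 / s (e.g. kg·m²/s).
The given unit 'kg·m/s' reduces to kg * m / s. Of the listed options, that is the dimensionality of momentum.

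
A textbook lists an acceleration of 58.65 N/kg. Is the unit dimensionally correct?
Yes

acceleration has SI base units: m / s^2
N/kg reduces to the same SI base units, so it is a valid unit for acceleration.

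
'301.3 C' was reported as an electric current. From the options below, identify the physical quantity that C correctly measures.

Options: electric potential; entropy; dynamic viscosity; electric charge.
electric charge

electric current should have units dimensionally equivalent to A (e.g. A).
The given unit 'C' reduces to A * s. Of the listed options, that is the dimensionality of electric charge.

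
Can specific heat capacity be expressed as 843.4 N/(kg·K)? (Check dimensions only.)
No

specific heat capacity has SI base units: m^2 / (s^2 * K)
N/(kg·K) does NOT reduce to m^2 / (s^2 * K); a valid unit for specific heat capacity would be e.g. J/(kg·K).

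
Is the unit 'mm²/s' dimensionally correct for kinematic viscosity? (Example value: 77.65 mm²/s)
Yes

kinematic viscosity has SI base units: m^2 / s
mm²/s reduces to the same SI base units, so it is a valid unit for kinematic viscosity.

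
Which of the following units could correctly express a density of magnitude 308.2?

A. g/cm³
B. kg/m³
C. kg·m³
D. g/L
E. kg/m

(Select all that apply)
A, B, D

density has SI base units: kg / m^3

Checking each option against kg / m^3:
  A. g/cm³: ✓ matches
  B. kg/m³: ✓ matches
  C. kg·m³: ✗ does not match
  D. g/L: ✓ matches
  E. kg/m: ✗ does not match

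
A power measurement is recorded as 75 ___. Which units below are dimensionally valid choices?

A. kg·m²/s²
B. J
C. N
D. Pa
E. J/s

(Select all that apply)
E

power has SI base units: kg * m^2 / s^3

Checking each option against kg * m^2 / s^3:
  A. kg·m²/s²: ✗ does not match
  B. J: ✗ does not match
  C. N: ✗ does not match
  D. Pa: ✗ does not match
  E. J/s: ✓ matches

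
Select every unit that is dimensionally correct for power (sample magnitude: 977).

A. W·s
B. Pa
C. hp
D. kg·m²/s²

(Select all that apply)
C

power has SI base units: kg * m^2 / s^3

Checking each option against kg * m^2 / s^3:
  A. W·s: ✗ does not match
  B. Pa: ✗ does not match
  C. hp: ✓ matches
  D. kg·m²/s²: ✗ does not match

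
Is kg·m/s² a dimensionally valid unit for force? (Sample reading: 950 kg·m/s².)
Yes

force has SI base units: kg * m / s^2
kg·m/s² reduces to the same SI base units, so it is a valid unit for force.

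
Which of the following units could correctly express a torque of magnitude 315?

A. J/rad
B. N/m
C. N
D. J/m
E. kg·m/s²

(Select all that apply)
A

torque has SI base units: kg * m^2 / s^2

Checking each option against kg * m^2 / s^2:
  A. J/rad: ✓ matches
  B. N/m: ✗ does not match
  C. N: ✗ does not match
  D. J/m: ✗ does not match
  E. kg·m/s²: ✗ does not match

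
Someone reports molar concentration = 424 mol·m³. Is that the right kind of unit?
No

molar concentration has SI base units: mol / m^3
mol·m³ does NOT reduce to mol / m^3; a valid unit for molar concentration would be e.g. mol/m³.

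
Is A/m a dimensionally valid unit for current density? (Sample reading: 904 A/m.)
No

current density has SI base units: A / m^2
A/m does NOT reduce to A / m^2; a valid unit for current density would be e.g. A/m².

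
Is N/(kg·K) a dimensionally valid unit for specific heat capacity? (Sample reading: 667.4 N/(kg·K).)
No

specific heat capacity has SI base units: m^2 / (s^2 * K)
N/(kg·K) does NOT reduce to m^2 / (s^2 * K); a valid unit for specific heat capacity would be e.g. J/(kg·K).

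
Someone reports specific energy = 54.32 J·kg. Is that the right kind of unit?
No

specific energy has SI base units: m^2 / s^2
J·kg does NOT reduce to m^2 / s^2; a valid unit for specific energy would be e.g. J/kg.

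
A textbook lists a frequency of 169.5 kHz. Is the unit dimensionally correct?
Yes

frequency has SI base units: 1 / s
kHz reduces to the same SI base units, so it is a valid unit for frequency.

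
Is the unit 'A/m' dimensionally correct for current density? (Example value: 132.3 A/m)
No

current density has SI base units: A / m^2
A/m does NOT reduce to A / m^2; a valid unit for current density would be e.g. A/m².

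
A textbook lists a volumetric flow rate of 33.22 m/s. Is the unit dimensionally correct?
No

volumetric flow rate has SI base units: m^3 / s
m/s does NOT reduce to m^3 / s; a valid unit for volumetric flow rate would be e.g. m³/s.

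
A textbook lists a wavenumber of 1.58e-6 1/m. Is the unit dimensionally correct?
Yes

wavenumber has SI base units: 1 / m
1/m reduces to the same SI base units, so it is a valid unit for wavenumber.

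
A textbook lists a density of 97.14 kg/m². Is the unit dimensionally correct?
No

density has SI base units: kg / m^3
kg/m² does NOT reduce to kg / m^3; a valid unit for density would be e.g. kg/m³.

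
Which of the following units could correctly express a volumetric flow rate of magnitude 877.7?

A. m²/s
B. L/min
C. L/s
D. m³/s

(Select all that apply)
B, C, D

volumetric flow rate has SI base units: m^3 / s

Checking each option against m^3 / s:
  A. m²/s: ✗ does not match
  B. L/min: ✓ matches
  C. L/s: ✓ matches
  D. m³/s: ✓ matches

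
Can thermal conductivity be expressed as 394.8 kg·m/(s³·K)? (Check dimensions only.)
Yes

thermal conductivity has SI base units: kg * m / (s^3 * K)
kg·m/(s³·K) reduces to the same SI base units, so it is a valid unit for thermal conductivity.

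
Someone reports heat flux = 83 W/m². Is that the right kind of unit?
Yes

heat flux has SI base units: kg / s^3
W/m² reduces to the same SI base units, so it is a valid unit for heat flux.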